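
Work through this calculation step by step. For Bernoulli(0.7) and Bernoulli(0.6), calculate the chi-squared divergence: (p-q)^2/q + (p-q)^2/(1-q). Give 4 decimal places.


Chi-squared divergence between Bernoulli distributions:
chi^2 = (p-q)^2/q + (p-q)^2/(1-q).
p = 0.7, q = 0.6, p-q = 0.1.
(p-q)^2 = 0.01.
term1 = 0.01/0.6 = 0.016667.
term2 = 0.01/0.4 = 0.025.
chi^2 = 0.016667 + 0.025 = 0.0417

0.0417


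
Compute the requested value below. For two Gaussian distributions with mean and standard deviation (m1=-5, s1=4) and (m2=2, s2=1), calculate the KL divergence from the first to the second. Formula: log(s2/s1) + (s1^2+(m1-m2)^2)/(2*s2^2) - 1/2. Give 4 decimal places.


KL divergence between normal distributions:
KL = log(s2/s1) + (s1^2 + (m1-m2)^2)/(2*s2^2) - 1/2.
log(1/4) = -1.386294.
(4^2 + (-5-2)^2)/(2*1^2) = (16 + 49)/2 = 32.5.
KL = -1.386294 + 32.5 - 0.5 = 30.6137

30.6137


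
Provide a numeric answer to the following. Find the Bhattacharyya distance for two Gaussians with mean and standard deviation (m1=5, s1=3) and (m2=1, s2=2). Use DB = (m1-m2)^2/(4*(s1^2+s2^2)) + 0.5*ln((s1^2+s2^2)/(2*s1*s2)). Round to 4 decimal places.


Bhattacharyya distance between two Gaussians:
DB = (m1-m2)^2/(4*(s1^2+s2^2)) + (1/2)*ln((s1^2+s2^2)/(2*s1*s2)).
(m1-m2)^2 = (4)^2 = 16.
s1^2+s2^2 = 9 + 4 = 13.
term1 = 16/52 = 0.307692.
term2 = 0.5*ln(13/12.0) = 0.040021.
DB = 0.307692 + 0.040021 = 0.3477

0.3477


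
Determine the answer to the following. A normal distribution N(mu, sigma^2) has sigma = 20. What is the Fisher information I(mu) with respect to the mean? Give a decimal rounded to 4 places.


The Fisher information for the mean of a normal distribution is I(mu) = 1/sigma^2.
sigma = 20, so sigma^2 = 400.
I(mu) = 1/400 = 0.0025

0.0025


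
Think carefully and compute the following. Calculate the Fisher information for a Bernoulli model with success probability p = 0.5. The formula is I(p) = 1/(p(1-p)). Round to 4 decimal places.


For Bernoulli(p), Fisher information is I(p) = 1/(p*(1-p)).
p = 0.5, 1-p = 0.5.
p*(1-p) = 0.25.
I(p) = 1/0.25 = 4.0000

4.0000


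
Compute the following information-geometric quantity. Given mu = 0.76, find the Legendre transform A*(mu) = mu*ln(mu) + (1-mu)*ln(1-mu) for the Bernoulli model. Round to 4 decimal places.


Legendre transform for Bernoulli:
A*(mu) = mu*log(mu) + (1-mu)*log(1-mu).
mu = 0.76, 1-mu = 0.24.
mu*log(mu) = 0.76*log(0.76) = -0.208572.
(1-mu)*log(1-mu) = 0.24*log(0.24) = -0.342508.
A* = -0.208572 + -0.342508 = -0.5511

-0.5511


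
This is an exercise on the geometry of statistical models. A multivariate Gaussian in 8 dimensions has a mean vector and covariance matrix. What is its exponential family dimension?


Exponential family dimension calculation:
For 8-dim MVN: mean has 8 params, covariance has 8*9/2 = 36 unique entries.
Total dim = 8 + 36 = 44.

44


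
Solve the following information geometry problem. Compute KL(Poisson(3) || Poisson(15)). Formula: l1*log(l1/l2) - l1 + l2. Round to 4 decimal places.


KL divergence for Poisson:
KL = l1*log(l1/l2) - l1 + l2.
l1 = 3, l2 = 15.
log(3/15) = -1.609438.
l1*log(l1/l2) = 3 * -1.609438 = -4.828314.
KL = -4.828314 - 3 + 15 = 7.1717

7.1717


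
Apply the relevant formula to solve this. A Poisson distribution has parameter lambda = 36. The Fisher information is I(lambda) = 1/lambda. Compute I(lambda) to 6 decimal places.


Fisher information for Poisson: I(lambda) = 1/lambda.
lambda = 36.
I(lambda) = 1/36 = 0.027778

0.027778


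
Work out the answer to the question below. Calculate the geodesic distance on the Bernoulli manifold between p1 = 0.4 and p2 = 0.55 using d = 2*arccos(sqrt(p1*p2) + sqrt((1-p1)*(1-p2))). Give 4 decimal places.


Geodesic distance on Bernoulli manifold:
d(p1,p2) = 2*arccos(sqrt(p1*p2) + sqrt((1-p1)*(1-p2))).
sqrt(p1*p2) = sqrt(0.4*0.55) = 0.469042.
sqrt((1-p1)*(1-p2)) = sqrt(0.6*0.45) = 0.519615.
arg = 0.469042 + 0.519615 = 0.988657.
d = 2*arccos(0.988657) = 0.3015

0.3015


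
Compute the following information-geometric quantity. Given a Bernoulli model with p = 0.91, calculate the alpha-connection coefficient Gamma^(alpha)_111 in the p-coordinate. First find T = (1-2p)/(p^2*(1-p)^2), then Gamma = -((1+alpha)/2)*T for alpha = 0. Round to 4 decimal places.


Skewness (Amari-Chentsov) tensor: T = (1-2p)/(p^2*(1-p)^2).
p = 0.91, 1-2p = -0.82, p^2 = 0.8281, (1-p)^2 = 0.0081.
T = -0.82/(0.8281 * 0.0081) = -122.249206.
In the p-coordinate, Gamma^(alpha) = Gamma^(0) - (alpha/2)*T with Gamma^(0) = (1/2)*g'(p) = -T/2,
so Gamma^(alpha) = -((1+alpha)/2)*T.
alpha = 0, -(1+alpha)/2 = -0.5.
Gamma = -0.5 * -122.249206 = 61.1246

61.1246


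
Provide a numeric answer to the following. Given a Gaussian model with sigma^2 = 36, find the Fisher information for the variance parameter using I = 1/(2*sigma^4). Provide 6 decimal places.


Fisher information for variance: I(sigma^2) = 1/(2*sigma^4).
sigma^2 = 36, so sigma^4 = 1296.
I = 1/(2*1296) = 1/2592 = 0.000386

0.000386


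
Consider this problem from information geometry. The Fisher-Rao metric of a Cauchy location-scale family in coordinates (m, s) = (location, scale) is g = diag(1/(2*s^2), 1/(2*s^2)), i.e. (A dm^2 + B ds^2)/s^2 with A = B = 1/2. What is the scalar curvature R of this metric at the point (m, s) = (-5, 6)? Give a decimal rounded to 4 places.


The metric has the form g = (A dm^2 + B ds^2)/s^2 with A = 1/2, B = 1/2.
Substitute u = sqrt(A/B)*m: g = B*(du^2 + ds^2)/s^2, i.e. B times the
Poincare upper half-plane metric, which has constant Gaussian curvature -1.
Scaling a 2D metric by a constant c divides the Gaussian curvature by c,
so K = -1/B = -1/(1/2) = -2.0000 everywhere (the point (m, s) = (-5, 6) is irrelevant:
the curvature is constant).
Scalar curvature in dimension 2: R = 2K = -2/(1/2) = -4.0000.

-4.0000


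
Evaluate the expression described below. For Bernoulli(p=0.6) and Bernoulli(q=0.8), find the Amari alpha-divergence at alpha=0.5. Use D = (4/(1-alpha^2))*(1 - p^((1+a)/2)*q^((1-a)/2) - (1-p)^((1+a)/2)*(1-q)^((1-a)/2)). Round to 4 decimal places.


Amari alpha-divergence:
D = (4/(1-alpha^2))*(1 - p^((1+a)/2)*q^((1-a)/2) - (1-p)^((1+a)/2)*(1-q)^((1-a)/2)).
alpha = 0.5, p = 0.6, q = 0.8.
e1 = (1+alpha)/2 = 0.75, e2 = (1-alpha)/2 = 0.25.
t1 = p^e1 * q^e2 = 0.6^0.75 * 0.8^0.25 = 0.644742.
t2 = (1-p)^e1 * (1-q)^e2 = 0.4^0.75 * 0.2^0.25 = 0.336359.
4/(1-alpha^2) = 5.333333.
D = 5.333333*(1 - 0.644742 - 0.336359) = 0.1008

0.1008


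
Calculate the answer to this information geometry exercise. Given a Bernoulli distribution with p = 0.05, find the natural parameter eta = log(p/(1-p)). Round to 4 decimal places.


Natural parameter for Bernoulli: eta = log(p/(1-p)).
p = 0.05, 1-p = 0.95.
p/(1-p) = 0.052632.
eta = log(0.052632) = -2.9444

-2.9444


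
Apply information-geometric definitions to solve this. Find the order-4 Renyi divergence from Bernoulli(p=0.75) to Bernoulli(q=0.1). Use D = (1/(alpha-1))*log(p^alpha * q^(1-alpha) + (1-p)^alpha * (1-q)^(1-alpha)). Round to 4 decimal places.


Renyi divergence of order alpha between Bernoulli distributions:
D = (1/(alpha-1))*log(p^alpha * q^(1-alpha) + (1-p)^alpha * (1-q)^(1-alpha)).
alpha = 4, p = 0.75, q = 0.1.
p^alpha * q^(1-alpha) = 0.75^4 * 0.1^-3 = 316.40625.
(1-p)^alpha * (1-q)^(1-alpha) = 0.25^4 * 0.9^-3 = 0.005358.
sum = 316.40625 + 0.005358 = 316.411608.
D = (1/3)*log(316.411608) = 1.9190

1.9190


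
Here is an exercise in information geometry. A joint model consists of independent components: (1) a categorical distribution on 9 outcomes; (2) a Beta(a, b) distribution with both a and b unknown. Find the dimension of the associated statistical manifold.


The dimension of a statistical manifold equals the number of free
(independent) real parameters of the model. For a product of independent
blocks the parameter counts add.
- categorical on 9 outcomes (probabilities sum to 1): 9-1 = 8.
- Beta (a, b): 2.
Total = 8 + 2 = 10.
Dimension = 10

10


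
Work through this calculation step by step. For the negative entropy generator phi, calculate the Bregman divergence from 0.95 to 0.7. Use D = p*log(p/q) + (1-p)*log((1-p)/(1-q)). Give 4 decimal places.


Bregman divergence with negative entropy generator:
D = p*log(p/q) + (1-p)*log((1-p)/(1-q)).
p = 0.95, q = 0.7.
p*log(p/q) = 0.95*log(0.95/0.7) = 0.290113.
(1-p)*log((1-p)/(1-q)) = 0.05*log(0.05/0.3) = -0.089588.
D = 0.290113 + -0.089588 = 0.2005

0.2005


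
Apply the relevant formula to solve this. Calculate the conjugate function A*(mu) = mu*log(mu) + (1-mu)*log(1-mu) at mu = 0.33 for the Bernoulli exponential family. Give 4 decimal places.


Legendre transform for Bernoulli:
A*(mu) = mu*log(mu) + (1-mu)*log(1-mu).
mu = 0.33, 1-mu = 0.67.
mu*log(mu) = 0.33*log(0.33) = -0.365859.
(1-mu)*log(1-mu) = 0.67*log(0.67) = -0.26832.
A* = -0.365859 + -0.26832 = -0.6342

-0.6342


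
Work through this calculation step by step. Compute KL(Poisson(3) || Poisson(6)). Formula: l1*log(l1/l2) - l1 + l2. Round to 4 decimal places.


KL divergence for Poisson:
KL = l1*log(l1/l2) - l1 + l2.
l1 = 3, l2 = 6.
log(3/6) = -0.693147.
l1*log(l1/l2) = 3 * -0.693147 = -2.079442.
KL = -2.079442 - 3 + 6 = 0.9206

0.9206


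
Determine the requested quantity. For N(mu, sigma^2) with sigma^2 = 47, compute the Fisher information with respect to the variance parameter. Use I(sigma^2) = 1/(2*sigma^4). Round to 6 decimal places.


Fisher information for variance: I(sigma^2) = 1/(2*sigma^4).
sigma^2 = 47, so sigma^4 = 2209.
I = 1/(2*2209) = 1/4418 = 0.000226

0.000226


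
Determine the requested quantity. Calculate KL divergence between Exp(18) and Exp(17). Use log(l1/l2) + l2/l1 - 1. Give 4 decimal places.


KL divergence for exponential family:
KL = log(l1/l2) + l2/l1 - 1.
log(18/17) = 0.057158.
17/18 = 0.944444.
KL = 0.057158 + 0.944444 - 1 = 0.0016

0.0016


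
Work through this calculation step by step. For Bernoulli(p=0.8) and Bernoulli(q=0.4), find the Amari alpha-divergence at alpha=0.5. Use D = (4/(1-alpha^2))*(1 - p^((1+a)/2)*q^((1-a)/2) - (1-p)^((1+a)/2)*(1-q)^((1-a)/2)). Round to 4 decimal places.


Amari alpha-divergence:
D = (4/(1-alpha^2))*(1 - p^((1+a)/2)*q^((1-a)/2) - (1-p)^((1+a)/2)*(1-q)^((1-a)/2)).
alpha = 0.5, p = 0.8, q = 0.4.
e1 = (1+alpha)/2 = 0.75, e2 = (1-alpha)/2 = 0.25.
t1 = p^e1 * q^e2 = 0.8^0.75 * 0.4^0.25 = 0.672717.
t2 = (1-p)^e1 * (1-q)^e2 = 0.2^0.75 * 0.6^0.25 = 0.263215.
4/(1-alpha^2) = 5.333333.
D = 5.333333*(1 - 0.672717 - 0.263215) = 0.3417

0.3417


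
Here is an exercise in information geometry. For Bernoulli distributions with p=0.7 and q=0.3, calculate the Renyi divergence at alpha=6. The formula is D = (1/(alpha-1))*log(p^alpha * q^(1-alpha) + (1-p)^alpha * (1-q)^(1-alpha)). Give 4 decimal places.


Renyi divergence of order alpha between Bernoulli distributions:
D = (1/(alpha-1))*log(p^alpha * q^(1-alpha) + (1-p)^alpha * (1-q)^(1-alpha)).
alpha = 6, p = 0.7, q = 0.3.
p^alpha * q^(1-alpha) = 0.7^6 * 0.3^-5 = 48.415226.
(1-p)^alpha * (1-q)^(1-alpha) = 0.3^6 * 0.7^-5 = 0.004337.
sum = 48.415226 + 0.004337 = 48.419564.
D = (1/5)*log(48.419564) = 0.7760

0.7760


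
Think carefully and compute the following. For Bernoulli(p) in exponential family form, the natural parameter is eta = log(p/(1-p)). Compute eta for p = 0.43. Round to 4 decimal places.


Natural parameter for Bernoulli: eta = log(p/(1-p)).
p = 0.43, 1-p = 0.57.
p/(1-p) = 0.754386.
eta = log(0.754386) = -0.2819

-0.2819


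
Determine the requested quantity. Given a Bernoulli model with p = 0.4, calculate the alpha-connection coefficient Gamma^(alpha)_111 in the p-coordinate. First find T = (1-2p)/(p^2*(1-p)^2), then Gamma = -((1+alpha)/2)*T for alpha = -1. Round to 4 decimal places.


Skewness (Amari-Chentsov) tensor: T = (1-2p)/(p^2*(1-p)^2).
p = 0.4, 1-2p = 0.2, p^2 = 0.16, (1-p)^2 = 0.36.
T = 0.2/(0.16 * 0.36) = 3.472222.
In the p-coordinate, Gamma^(alpha) = Gamma^(0) - (alpha/2)*T with Gamma^(0) = (1/2)*g'(p) = -T/2,
so Gamma^(alpha) = -((1+alpha)/2)*T.
alpha = -1, -(1+alpha)/2 = 0.0.
Gamma = 0.0 * 3.472222 = 0.0000

0.0000


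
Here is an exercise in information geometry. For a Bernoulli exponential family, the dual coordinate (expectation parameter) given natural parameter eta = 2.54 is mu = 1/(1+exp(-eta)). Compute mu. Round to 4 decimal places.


Dual coordinate (expectation parameter) for Bernoulli:
mu = 1/(1+exp(-eta)).
eta = 2.54.
exp(-eta) = exp(-2.54) = 0.078866.
mu = 1/(1+0.078866) = 0.9269

0.9269


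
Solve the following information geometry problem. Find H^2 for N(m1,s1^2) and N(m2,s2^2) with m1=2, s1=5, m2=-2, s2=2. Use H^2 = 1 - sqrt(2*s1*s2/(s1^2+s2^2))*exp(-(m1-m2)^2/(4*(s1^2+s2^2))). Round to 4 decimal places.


Squared Hellinger distance for Gaussians:
H^2 = 1 - sqrt(2*s1*s2/(s1^2+s2^2)) * exp(-(m1-m2)^2/(4*(s1^2+s2^2))).
s1^2 = 25, s2^2 = 4, s1^2+s2^2 = 29.
sqrt(2*5*2/(29)) = 0.830455.
(m1-m2)^2 = (4)^2 = 16.
exp(-16/(4*29)) = exp(-0.137931) = 0.871159.
H^2 = 1 - 0.830455*0.871159 = 0.2765

0.2765


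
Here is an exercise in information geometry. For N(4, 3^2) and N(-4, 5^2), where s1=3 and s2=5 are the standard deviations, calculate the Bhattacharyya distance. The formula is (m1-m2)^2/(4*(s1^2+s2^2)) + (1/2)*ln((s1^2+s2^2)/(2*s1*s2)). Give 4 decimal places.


Bhattacharyya distance between two Gaussians:
DB = (m1-m2)^2/(4*(s1^2+s2^2)) + (1/2)*ln((s1^2+s2^2)/(2*s1*s2)).
(m1-m2)^2 = (8)^2 = 64.
s1^2+s2^2 = 9 + 25 = 34.
term1 = 64/136 = 0.470588.
term2 = 0.5*ln(34/30.0) = 0.062582.
DB = 0.470588 + 0.062582 = 0.5332

0.5332


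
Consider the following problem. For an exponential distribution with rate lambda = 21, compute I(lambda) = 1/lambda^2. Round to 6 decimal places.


Fisher information for exponential: I(lambda) = 1/lambda^2.
lambda = 21, lambda^2 = 441.
I = 1/441 = 0.002268

0.002268


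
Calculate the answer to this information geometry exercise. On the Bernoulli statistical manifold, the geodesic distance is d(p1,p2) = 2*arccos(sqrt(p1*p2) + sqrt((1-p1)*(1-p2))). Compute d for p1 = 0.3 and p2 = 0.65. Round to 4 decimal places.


Geodesic distance on Bernoulli manifold:
d(p1,p2) = 2*arccos(sqrt(p1*p2) + sqrt((1-p1)*(1-p2))).
sqrt(p1*p2) = sqrt(0.3*0.65) = 0.441588.
sqrt((1-p1)*(1-p2)) = sqrt(0.7*0.35) = 0.494975.
arg = 0.441588 + 0.494975 = 0.936563.
d = 2*arccos(0.936563) = 0.7162

0.7162


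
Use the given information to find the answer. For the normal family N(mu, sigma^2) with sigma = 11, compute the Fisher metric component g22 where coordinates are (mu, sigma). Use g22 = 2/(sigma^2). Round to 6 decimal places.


For the 2-parameter normal family, the Fisher metric has:
  g11 = 1/sigma^2, g22 = 2/sigma^2.
sigma = 11, sigma^2 = 121.
g22 = 0.016529

0.016529


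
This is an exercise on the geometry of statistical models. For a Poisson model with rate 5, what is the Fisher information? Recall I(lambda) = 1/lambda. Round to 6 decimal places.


Fisher information for Poisson: I(lambda) = 1/lambda.
lambda = 5.
I(lambda) = 1/5 = 0.200000

0.200000


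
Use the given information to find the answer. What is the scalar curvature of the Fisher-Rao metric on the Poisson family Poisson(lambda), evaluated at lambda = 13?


This family has a single free parameter, so its statistical manifold
is 1-dimensional. The Riemann curvature tensor of any 1-dimensional
Riemannian manifold vanishes identically, so R = 0.

0


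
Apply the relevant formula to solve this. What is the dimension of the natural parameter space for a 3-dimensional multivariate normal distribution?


Exponential family dimension calculation:
For 3-dim MVN: mean has 3 params, covariance has 3*4/2 = 6 unique entries.
Total dim = 3 + 6 = 9.

9


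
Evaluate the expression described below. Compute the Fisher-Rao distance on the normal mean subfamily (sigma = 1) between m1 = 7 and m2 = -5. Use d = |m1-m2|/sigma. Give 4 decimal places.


On the fixed-variance normal subfamily, geodesic distance = |m1-m2|/sigma.
|7 - -5| = 12.
sigma = 1.
d = 12/1 = 12.0000

12.0000


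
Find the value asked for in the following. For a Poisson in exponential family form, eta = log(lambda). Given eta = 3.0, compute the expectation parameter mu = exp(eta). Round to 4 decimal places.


Expectation parameter for Poisson exponential family:
mu = exp(eta).
eta = 3.0.
mu = exp(3.0) = 20.0855

20.0855


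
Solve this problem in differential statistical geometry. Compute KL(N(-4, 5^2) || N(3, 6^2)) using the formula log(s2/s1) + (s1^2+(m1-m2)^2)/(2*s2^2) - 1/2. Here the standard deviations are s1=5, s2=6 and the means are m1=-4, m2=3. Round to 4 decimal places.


KL divergence between normal distributions:
KL = log(s2/s1) + (s1^2 + (m1-m2)^2)/(2*s2^2) - 1/2.
log(6/5) = 0.182322.
(5^2 + (-4-3)^2)/(2*6^2) = (25 + 49)/72 = 1.027778.
KL = 0.182322 + 1.027778 - 0.5 = 0.7101

0.7101


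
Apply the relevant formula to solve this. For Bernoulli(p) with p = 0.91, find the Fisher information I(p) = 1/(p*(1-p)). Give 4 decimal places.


For Bernoulli(p), Fisher information is I(p) = 1/(p*(1-p)).
p = 0.91, 1-p = 0.09.
p*(1-p) = 0.0819.
I(p) = 1/0.0819 = 12.2100

12.2100


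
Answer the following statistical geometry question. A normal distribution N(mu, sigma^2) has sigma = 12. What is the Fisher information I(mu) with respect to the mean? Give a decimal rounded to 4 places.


The Fisher information for the mean of a normal distribution is I(mu) = 1/sigma^2.
sigma = 12, so sigma^2 = 144.
I(mu) = 1/144 = 0.0069

0.0069


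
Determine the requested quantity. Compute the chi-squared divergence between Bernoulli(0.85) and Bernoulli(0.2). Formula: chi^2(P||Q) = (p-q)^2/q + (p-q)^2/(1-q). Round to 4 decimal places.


Chi-squared divergence between Bernoulli distributions:
chi^2 = (p-q)^2/q + (p-q)^2/(1-q).
p = 0.85, q = 0.2, p-q = 0.65.
(p-q)^2 = 0.4225.
term1 = 0.4225/0.2 = 2.1125.
term2 = 0.4225/0.8 = 0.528125.
chi^2 = 2.1125 + 0.528125 = 2.6406

2.6406


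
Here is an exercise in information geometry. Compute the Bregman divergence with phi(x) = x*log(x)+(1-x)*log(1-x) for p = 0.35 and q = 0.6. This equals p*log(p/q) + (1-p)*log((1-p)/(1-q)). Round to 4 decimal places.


Bregman divergence with negative entropy generator:
D = p*log(p/q) + (1-p)*log((1-p)/(1-q)).
p = 0.35, q = 0.6.
p*log(p/q) = 0.35*log(0.35/0.6) = -0.188649.
(1-p)*log((1-p)/(1-q)) = 0.65*log(0.65/0.4) = 0.31558.
D = -0.188649 + 0.31558 = 0.1269

0.1269


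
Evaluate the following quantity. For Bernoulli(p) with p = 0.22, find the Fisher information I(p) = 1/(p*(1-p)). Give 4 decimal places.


For Bernoulli(p), Fisher information is I(p) = 1/(p*(1-p)).
p = 0.22, 1-p = 0.78.
p*(1-p) = 0.1716.
I(p) = 1/0.1716 = 5.8275

5.8275


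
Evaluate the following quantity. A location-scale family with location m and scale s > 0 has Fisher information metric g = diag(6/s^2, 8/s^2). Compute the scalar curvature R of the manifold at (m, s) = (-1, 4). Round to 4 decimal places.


The metric has the form g = (A dm^2 + B ds^2)/s^2 with A = 6, B = 8.
Substitute u = sqrt(A/B)*m: g = B*(du^2 + ds^2)/s^2, i.e. B times the
Poincare upper half-plane metric, which has constant Gaussian curvature -1.
Scaling a 2D metric by a constant c divides the Gaussian curvature by c,
so K = -1/B = -1/(8) = -0.1250 everywhere (the point (m, s) = (-1, 4) is irrelevant:
the curvature is constant).
Scalar curvature in dimension 2: R = 2K = -2/(8) = -0.2500.

-0.2500


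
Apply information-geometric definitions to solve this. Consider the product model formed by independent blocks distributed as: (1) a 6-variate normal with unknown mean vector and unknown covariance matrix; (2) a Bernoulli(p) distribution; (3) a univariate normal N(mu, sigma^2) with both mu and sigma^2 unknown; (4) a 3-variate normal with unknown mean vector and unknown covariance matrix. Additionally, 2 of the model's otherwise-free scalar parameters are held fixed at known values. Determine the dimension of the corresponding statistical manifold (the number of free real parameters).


The dimension of a statistical manifold equals the number of free
(independent) real parameters of the model. For a product of independent
blocks the parameter counts add.
- 6-variate normal: 6 (mean) + 6*7/2 = 21 (symmetric covariance) = 27.
- Bernoulli (p): 1.
- normal (mu, sigma^2): 2.
- 3-variate normal: 3 (mean) + 3*4/2 = 6 (symmetric covariance) = 9.
Total = 27 + 1 + 2 + 9 = 39.
2 parameter(s) fixed at known values: 39 - 2 = 37.
Dimension = 37

37


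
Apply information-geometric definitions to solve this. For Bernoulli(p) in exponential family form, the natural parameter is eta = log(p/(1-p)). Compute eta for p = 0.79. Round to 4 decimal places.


Natural parameter for Bernoulli: eta = log(p/(1-p)).
p = 0.79, 1-p = 0.21.
p/(1-p) = 3.761905.
eta = log(3.761905) = 1.3249

1.3249


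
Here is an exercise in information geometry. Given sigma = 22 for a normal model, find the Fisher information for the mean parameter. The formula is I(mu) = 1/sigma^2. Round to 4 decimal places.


The Fisher information for the mean of a normal distribution is I(mu) = 1/sigma^2.
sigma = 22, so sigma^2 = 484.
I(mu) = 1/484 = 0.0021

0.0021


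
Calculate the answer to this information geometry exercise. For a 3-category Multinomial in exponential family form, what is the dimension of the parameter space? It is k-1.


Exponential family dimension calculation:
For Multinomial with k=3 categories, dim = k-1 = 2.

2


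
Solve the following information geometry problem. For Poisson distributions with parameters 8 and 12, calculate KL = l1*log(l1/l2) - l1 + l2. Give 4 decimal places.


KL divergence for Poisson:
KL = l1*log(l1/l2) - l1 + l2.
l1 = 8, l2 = 12.
log(8/12) = -0.405465.
l1*log(l1/l2) = 8 * -0.405465 = -3.243721.
KL = -3.243721 - 8 + 12 = 0.7563

0.7563


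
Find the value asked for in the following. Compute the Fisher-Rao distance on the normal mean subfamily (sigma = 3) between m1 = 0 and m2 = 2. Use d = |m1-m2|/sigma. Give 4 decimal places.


On the fixed-variance normal subfamily, geodesic distance = |m1-m2|/sigma.
|0 - 2| = 2.
sigma = 3.
d = 2/3 = 0.6667

0.6667


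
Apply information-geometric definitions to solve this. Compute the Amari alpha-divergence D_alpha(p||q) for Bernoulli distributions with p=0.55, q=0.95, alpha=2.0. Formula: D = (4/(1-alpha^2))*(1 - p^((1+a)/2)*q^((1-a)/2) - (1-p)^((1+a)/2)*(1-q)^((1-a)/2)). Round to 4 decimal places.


Amari alpha-divergence:
D = (4/(1-alpha^2))*(1 - p^((1+a)/2)*q^((1-a)/2) - (1-p)^((1+a)/2)*(1-q)^((1-a)/2)).
alpha = 2.0, p = 0.55, q = 0.95.
e1 = (1+alpha)/2 = 1.5, e2 = (1-alpha)/2 = -0.5.
t1 = p^e1 * q^e2 = 0.55^1.5 * 0.95^-0.5 = 0.418487.
t2 = (1-p)^e1 * (1-q)^e2 = 0.45^1.5 * 0.05^-0.5 = 1.35.
4/(1-alpha^2) = -1.333333.
D = -1.333333*(1 - 0.418487 - 1.35) = 1.0246

1.0246


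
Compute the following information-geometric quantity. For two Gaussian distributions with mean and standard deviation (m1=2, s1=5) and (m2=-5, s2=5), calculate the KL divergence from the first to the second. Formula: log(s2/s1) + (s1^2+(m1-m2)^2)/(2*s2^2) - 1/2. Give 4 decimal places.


KL divergence between normal distributions:
KL = log(s2/s1) + (s1^2 + (m1-m2)^2)/(2*s2^2) - 1/2.
log(5/5) = 0.0.
(5^2 + (2--5)^2)/(2*5^2) = (25 + 49)/50 = 1.48.
KL = 0.0 + 1.48 - 0.5 = 0.9800

0.9800


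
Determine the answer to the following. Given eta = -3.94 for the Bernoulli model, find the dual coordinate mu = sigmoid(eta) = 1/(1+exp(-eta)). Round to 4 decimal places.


Dual coordinate (expectation parameter) for Bernoulli:
mu = 1/(1+exp(-eta)).
eta = -3.94.
exp(-eta) = exp(3.94) = 51.418601.
mu = 1/(1+51.418601) = 0.0191

0.0191


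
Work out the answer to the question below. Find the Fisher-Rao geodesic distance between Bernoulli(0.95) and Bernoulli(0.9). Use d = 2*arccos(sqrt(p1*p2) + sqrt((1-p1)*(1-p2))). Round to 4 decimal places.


Geodesic distance on Bernoulli manifold:
d(p1,p2) = 2*arccos(sqrt(p1*p2) + sqrt((1-p1)*(1-p2))).
sqrt(p1*p2) = sqrt(0.95*0.9) = 0.924662.
sqrt((1-p1)*(1-p2)) = sqrt(0.05*0.1) = 0.070711.
arg = 0.924662 + 0.070711 = 0.995373.
d = 2*arccos(0.995373) = 0.1925

0.1925


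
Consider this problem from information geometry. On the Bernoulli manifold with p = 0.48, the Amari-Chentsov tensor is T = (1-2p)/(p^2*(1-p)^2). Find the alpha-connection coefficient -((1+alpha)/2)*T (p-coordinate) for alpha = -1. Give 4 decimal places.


Skewness (Amari-Chentsov) tensor: T = (1-2p)/(p^2*(1-p)^2).
p = 0.48, 1-2p = 0.04, p^2 = 0.2304, (1-p)^2 = 0.2704.
T = 0.04/(0.2304 * 0.2704) = 0.642053.
In the p-coordinate, Gamma^(alpha) = Gamma^(0) - (alpha/2)*T with Gamma^(0) = (1/2)*g'(p) = -T/2,
so Gamma^(alpha) = -((1+alpha)/2)*T.
alpha = -1, -(1+alpha)/2 = 0.0.
Gamma = 0.0 * 0.642053 = 0.0000

0.0000


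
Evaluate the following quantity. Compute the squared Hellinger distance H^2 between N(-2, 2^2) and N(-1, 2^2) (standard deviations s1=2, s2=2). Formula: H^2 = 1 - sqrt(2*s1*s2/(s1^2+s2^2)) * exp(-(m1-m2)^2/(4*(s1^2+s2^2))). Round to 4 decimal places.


Squared Hellinger distance for Gaussians:
H^2 = 1 - sqrt(2*s1*s2/(s1^2+s2^2)) * exp(-(m1-m2)^2/(4*(s1^2+s2^2))).
s1^2 = 4, s2^2 = 4, s1^2+s2^2 = 8.
sqrt(2*2*2/(8)) = 1.0.
(m1-m2)^2 = (-1)^2 = 1.
exp(-1/(4*8)) = exp(-0.03125) = 0.969233.
H^2 = 1 - 1.0*0.969233 = 0.0308

0.0308


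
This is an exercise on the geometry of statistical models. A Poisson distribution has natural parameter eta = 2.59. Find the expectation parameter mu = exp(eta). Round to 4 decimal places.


Expectation parameter for Poisson exponential family:
mu = exp(eta).
eta = 2.59.
mu = exp(2.59) = 13.3298

13.3298


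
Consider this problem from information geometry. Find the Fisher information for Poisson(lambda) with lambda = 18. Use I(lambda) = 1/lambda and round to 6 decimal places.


Fisher information for Poisson: I(lambda) = 1/lambda.
lambda = 18.
I(lambda) = 1/18 = 0.055556

0.055556


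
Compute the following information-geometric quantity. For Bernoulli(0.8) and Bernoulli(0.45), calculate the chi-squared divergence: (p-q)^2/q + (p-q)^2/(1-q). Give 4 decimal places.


Chi-squared divergence between Bernoulli distributions:
chi^2 = (p-q)^2/q + (p-q)^2/(1-q).
p = 0.8, q = 0.45, p-q = 0.35.
(p-q)^2 = 0.1225.
term1 = 0.1225/0.45 = 0.272222.
term2 = 0.1225/0.55 = 0.222727.
chi^2 = 0.272222 + 0.222727 = 0.4949

0.4949


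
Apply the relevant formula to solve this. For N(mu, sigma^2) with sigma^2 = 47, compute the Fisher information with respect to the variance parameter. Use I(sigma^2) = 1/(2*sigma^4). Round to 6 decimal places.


Fisher information for variance: I(sigma^2) = 1/(2*sigma^4).
sigma^2 = 47, so sigma^4 = 2209.
I = 1/(2*2209) = 1/4418 = 0.000226

0.000226


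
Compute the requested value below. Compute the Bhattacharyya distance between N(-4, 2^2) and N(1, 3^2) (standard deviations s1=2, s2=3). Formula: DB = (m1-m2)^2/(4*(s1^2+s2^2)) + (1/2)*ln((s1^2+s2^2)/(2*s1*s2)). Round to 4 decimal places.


Bhattacharyya distance between two Gaussians:
DB = (m1-m2)^2/(4*(s1^2+s2^2)) + (1/2)*ln((s1^2+s2^2)/(2*s1*s2)).
(m1-m2)^2 = (-5)^2 = 25.
s1^2+s2^2 = 4 + 9 = 13.
term1 = 25/52 = 0.480769.
term2 = 0.5*ln(13/12.0) = 0.040021.
DB = 0.480769 + 0.040021 = 0.5208

0.5208


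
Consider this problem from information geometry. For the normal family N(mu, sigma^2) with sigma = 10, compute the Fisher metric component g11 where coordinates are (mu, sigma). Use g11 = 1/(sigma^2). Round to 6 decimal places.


For the 2-parameter normal family, the Fisher metric has:
  g11 = 1/sigma^2, g22 = 2/sigma^2.
sigma = 10, sigma^2 = 100.
g11 = 0.010000

0.010000


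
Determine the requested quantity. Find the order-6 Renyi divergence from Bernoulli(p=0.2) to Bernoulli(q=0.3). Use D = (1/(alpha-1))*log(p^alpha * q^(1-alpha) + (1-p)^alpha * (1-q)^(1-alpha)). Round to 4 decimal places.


Renyi divergence of order alpha between Bernoulli distributions:
D = (1/(alpha-1))*log(p^alpha * q^(1-alpha) + (1-p)^alpha * (1-q)^(1-alpha)).
alpha = 6, p = 0.2, q = 0.3.
p^alpha * q^(1-alpha) = 0.2^6 * 0.3^-5 = 0.026337.
(1-p)^alpha * (1-q)^(1-alpha) = 0.8^6 * 0.7^-5 = 1.559731.
sum = 0.026337 + 1.559731 = 1.586069.
D = (1/5)*log(1.586069) = 0.0923

0.0923


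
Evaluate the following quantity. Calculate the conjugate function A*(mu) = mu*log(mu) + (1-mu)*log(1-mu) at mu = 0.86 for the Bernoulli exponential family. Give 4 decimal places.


Legendre transform for Bernoulli:
A*(mu) = mu*log(mu) + (1-mu)*log(1-mu).
mu = 0.86, 1-mu = 0.14.
mu*log(mu) = 0.86*log(0.86) = -0.129708.
(1-mu)*log(1-mu) = 0.14*log(0.14) = -0.275256.
A* = -0.129708 + -0.275256 = -0.4050

-0.4050


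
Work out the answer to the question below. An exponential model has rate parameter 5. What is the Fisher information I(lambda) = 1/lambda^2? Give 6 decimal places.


Fisher information for exponential: I(lambda) = 1/lambda^2.
lambda = 5, lambda^2 = 25.
I = 1/25 = 0.040000

0.040000


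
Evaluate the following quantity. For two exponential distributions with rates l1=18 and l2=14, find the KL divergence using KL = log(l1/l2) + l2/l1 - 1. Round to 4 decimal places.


KL divergence for exponential family:
KL = log(l1/l2) + l2/l1 - 1.
log(18/14) = 0.251314.
14/18 = 0.777778.
KL = 0.251314 + 0.777778 - 1 = 0.0291

0.0291


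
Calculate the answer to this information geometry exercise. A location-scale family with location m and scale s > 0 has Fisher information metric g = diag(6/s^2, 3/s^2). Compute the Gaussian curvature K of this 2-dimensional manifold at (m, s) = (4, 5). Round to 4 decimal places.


The metric has the form g = (A dm^2 + B ds^2)/s^2 with A = 6, B = 3.
Substitute u = sqrt(A/B)*m: g = B*(du^2 + ds^2)/s^2, i.e. B times the
Poincare upper half-plane metric, which has constant Gaussian curvature -1.
Scaling a 2D metric by a constant c divides the Gaussian curvature by c,
so K = -1/B = -1/(3) = -0.3333 everywhere (the point (m, s) = (4, 5) is irrelevant:
the curvature is constant).
The requested Gaussian curvature is K = -0.3333.

-0.3333


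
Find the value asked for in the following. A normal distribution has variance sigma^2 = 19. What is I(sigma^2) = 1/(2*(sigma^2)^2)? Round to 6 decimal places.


Fisher information for variance: I(sigma^2) = 1/(2*sigma^4).
sigma^2 = 19, so sigma^4 = 361.
I = 1/(2*361) = 1/722 = 0.001385

0.001385


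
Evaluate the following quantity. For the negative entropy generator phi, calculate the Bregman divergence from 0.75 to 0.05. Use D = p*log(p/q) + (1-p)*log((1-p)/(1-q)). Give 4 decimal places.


Bregman divergence with negative entropy generator:
D = p*log(p/q) + (1-p)*log((1-p)/(1-q)).
p = 0.75, q = 0.05.
p*log(p/q) = 0.75*log(0.75/0.05) = 2.031038.
(1-p)*log((1-p)/(1-q)) = 0.25*log(0.25/0.95) = -0.33375.
D = 2.031038 + -0.33375 = 1.6973

1.6973


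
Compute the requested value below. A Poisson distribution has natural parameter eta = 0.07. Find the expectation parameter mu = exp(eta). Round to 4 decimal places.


Expectation parameter for Poisson exponential family:
mu = exp(eta).
eta = 0.07.
mu = exp(0.07) = 1.0725

1.0725


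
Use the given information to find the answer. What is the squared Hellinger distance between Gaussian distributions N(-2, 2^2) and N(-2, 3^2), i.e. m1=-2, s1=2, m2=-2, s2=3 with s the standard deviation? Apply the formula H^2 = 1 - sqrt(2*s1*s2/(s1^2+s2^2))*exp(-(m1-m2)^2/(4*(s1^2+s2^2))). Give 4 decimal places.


Squared Hellinger distance for Gaussians:
H^2 = 1 - sqrt(2*s1*s2/(s1^2+s2^2)) * exp(-(m1-m2)^2/(4*(s1^2+s2^2))).
s1^2 = 4, s2^2 = 9, s1^2+s2^2 = 13.
sqrt(2*2*3/(13)) = 0.960769.
(m1-m2)^2 = (0)^2 = 0.
exp(-0/(4*13)) = exp(0.0) = 1.0.
H^2 = 1 - 0.960769*1.0 = 0.0392

0.0392


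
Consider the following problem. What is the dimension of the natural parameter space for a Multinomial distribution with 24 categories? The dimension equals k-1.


Exponential family dimension calculation:
For Multinomial with k=24 categories, dim = k-1 = 23.

23


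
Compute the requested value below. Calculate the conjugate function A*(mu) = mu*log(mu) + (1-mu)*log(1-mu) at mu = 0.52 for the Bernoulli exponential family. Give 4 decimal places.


Legendre transform for Bernoulli:
A*(mu) = mu*log(mu) + (1-mu)*log(1-mu).
mu = 0.52, 1-mu = 0.48.
mu*log(mu) = 0.52*log(0.52) = -0.340042.
(1-mu)*log(1-mu) = 0.48*log(0.48) = -0.352305.
A* = -0.340042 + -0.352305 = -0.6923

-0.6923


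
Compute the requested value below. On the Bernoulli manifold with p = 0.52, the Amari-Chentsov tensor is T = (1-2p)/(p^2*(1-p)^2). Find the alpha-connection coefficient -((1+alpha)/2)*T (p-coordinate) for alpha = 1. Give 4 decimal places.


Skewness (Amari-Chentsov) tensor: T = (1-2p)/(p^2*(1-p)^2).
p = 0.52, 1-2p = -0.04, p^2 = 0.2704, (1-p)^2 = 0.2304.
T = -0.04/(0.2704 * 0.2304) = -0.642053.
In the p-coordinate, Gamma^(alpha) = Gamma^(0) - (alpha/2)*T with Gamma^(0) = (1/2)*g'(p) = -T/2,
so Gamma^(alpha) = -((1+alpha)/2)*T.
alpha = 1, -(1+alpha)/2 = -1.0.
Gamma = -1.0 * -0.642053 = 0.6421

0.6421


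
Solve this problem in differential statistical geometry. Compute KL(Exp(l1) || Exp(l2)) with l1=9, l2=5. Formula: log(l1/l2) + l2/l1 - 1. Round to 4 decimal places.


KL divergence for exponential family:
KL = log(l1/l2) + l2/l1 - 1.
log(9/5) = 0.587787.
5/9 = 0.555556.
KL = 0.587787 + 0.555556 - 1 = 0.1433

0.1433


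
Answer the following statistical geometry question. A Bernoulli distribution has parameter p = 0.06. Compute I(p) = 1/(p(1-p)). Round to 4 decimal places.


For Bernoulli(p), Fisher information is I(p) = 1/(p*(1-p)).
p = 0.06, 1-p = 0.94.
p*(1-p) = 0.0564.
I(p) = 1/0.0564 = 17.7305

17.7305


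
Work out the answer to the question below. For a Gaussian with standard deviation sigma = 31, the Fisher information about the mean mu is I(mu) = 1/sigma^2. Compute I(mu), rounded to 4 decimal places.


The Fisher information for the mean of a normal distribution is I(mu) = 1/sigma^2.
sigma = 31, so sigma^2 = 961.
I(mu) = 1/961 = 0.0010

0.0010


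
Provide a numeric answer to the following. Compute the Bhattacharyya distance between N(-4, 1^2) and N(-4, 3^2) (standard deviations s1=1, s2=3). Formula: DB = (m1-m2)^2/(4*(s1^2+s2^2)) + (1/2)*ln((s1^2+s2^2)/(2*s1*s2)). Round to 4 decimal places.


Bhattacharyya distance between two Gaussians:
DB = (m1-m2)^2/(4*(s1^2+s2^2)) + (1/2)*ln((s1^2+s2^2)/(2*s1*s2)).
(m1-m2)^2 = (0)^2 = 0.
s1^2+s2^2 = 1 + 9 = 10.
term1 = 0/40 = 0.0.
term2 = 0.5*ln(10/6.0) = 0.255413.
DB = 0.0 + 0.255413 = 0.2554

0.2554


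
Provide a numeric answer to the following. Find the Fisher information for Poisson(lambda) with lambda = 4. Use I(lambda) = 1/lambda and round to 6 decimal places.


Fisher information for Poisson: I(lambda) = 1/lambda.
lambda = 4.
I(lambda) = 1/4 = 0.250000

0.250000


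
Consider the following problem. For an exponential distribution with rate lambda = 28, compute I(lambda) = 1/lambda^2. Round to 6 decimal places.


Fisher information for exponential: I(lambda) = 1/lambda^2.
lambda = 28, lambda^2 = 784.
I = 1/784 = 0.001276

0.001276


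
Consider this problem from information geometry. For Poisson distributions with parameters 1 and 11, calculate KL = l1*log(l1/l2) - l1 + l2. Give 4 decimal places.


KL divergence for Poisson:
KL = l1*log(l1/l2) - l1 + l2.
l1 = 1, l2 = 11.
log(1/11) = -2.397895.
l1*log(l1/l2) = 1 * -2.397895 = -2.397895.
KL = -2.397895 - 1 + 11 = 7.6021

7.6021


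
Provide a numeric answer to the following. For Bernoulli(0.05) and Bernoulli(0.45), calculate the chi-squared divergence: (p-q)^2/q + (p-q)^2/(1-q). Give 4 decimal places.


Chi-squared divergence between Bernoulli distributions:
chi^2 = (p-q)^2/q + (p-q)^2/(1-q).
p = 0.05, q = 0.45, p-q = -0.4.
(p-q)^2 = 0.16.
term1 = 0.16/0.45 = 0.355556.
term2 = 0.16/0.55 = 0.290909.
chi^2 = 0.355556 + 0.290909 = 0.6465

0.6465


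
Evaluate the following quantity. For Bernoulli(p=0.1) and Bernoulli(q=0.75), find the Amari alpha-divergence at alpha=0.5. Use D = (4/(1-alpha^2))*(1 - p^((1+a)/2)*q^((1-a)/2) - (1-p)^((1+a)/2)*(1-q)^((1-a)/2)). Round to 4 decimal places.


Amari alpha-divergence:
D = (4/(1-alpha^2))*(1 - p^((1+a)/2)*q^((1-a)/2) - (1-p)^((1+a)/2)*(1-q)^((1-a)/2)).
alpha = 0.5, p = 0.1, q = 0.75.
e1 = (1+alpha)/2 = 0.75, e2 = (1-alpha)/2 = 0.25.
t1 = p^e1 * q^e2 = 0.1^0.75 * 0.75^0.25 = 0.165488.
t2 = (1-p)^e1 * (1-q)^e2 = 0.9^0.75 * 0.25^0.25 = 0.653382.
4/(1-alpha^2) = 5.333333.
D = 5.333333*(1 - 0.165488 - 0.653382) = 0.9660

0.9660


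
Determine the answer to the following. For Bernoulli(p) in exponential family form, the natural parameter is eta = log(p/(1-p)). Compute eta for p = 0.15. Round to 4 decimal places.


Natural parameter for Bernoulli: eta = log(p/(1-p)).
p = 0.15, 1-p = 0.85.
p/(1-p) = 0.176471.
eta = log(0.176471) = -1.7346

-1.7346


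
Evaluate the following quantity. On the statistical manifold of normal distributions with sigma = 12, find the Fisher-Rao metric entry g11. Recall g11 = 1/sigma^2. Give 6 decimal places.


For the 2-parameter normal family, the Fisher metric has:
  g11 = 1/sigma^2, g22 = 2/sigma^2.
sigma = 12, sigma^2 = 144.
g11 = 0.006944

0.006944


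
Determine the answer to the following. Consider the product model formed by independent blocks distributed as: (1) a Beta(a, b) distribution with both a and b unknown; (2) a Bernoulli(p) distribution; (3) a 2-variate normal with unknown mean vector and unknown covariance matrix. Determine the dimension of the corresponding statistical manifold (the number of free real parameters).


The dimension of a statistical manifold equals the number of free
(independent) real parameters of the model. For a product of independent
blocks the parameter counts add.
- Beta (a, b): 2.
- Bernoulli (p): 1.
- 2-variate normal: 2 (mean) + 2*3/2 = 3 (symmetric covariance) = 5.
Total = 2 + 1 + 5 = 8.
Dimension = 8

8


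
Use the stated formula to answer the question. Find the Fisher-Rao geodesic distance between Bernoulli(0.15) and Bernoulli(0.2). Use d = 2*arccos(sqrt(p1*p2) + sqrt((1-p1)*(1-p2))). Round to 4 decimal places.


Geodesic distance on Bernoulli manifold:
d(p1,p2) = 2*arccos(sqrt(p1*p2) + sqrt((1-p1)*(1-p2))).
sqrt(p1*p2) = sqrt(0.15*0.2) = 0.173205.
sqrt((1-p1)*(1-p2)) = sqrt(0.85*0.8) = 0.824621.
arg = 0.173205 + 0.824621 = 0.997826.
d = 2*arccos(0.997826) = 0.1319

0.1319


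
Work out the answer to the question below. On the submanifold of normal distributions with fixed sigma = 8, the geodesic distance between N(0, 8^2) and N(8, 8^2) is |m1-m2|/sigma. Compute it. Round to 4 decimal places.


On the fixed-variance normal subfamily, geodesic distance = |m1-m2|/sigma.
|0 - 8| = 8.
sigma = 8.
d = 8/8 = 1.0000

1.0000


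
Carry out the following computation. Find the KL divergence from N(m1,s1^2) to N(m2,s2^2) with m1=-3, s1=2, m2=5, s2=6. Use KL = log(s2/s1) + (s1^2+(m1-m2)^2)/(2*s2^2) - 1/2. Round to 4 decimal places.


KL divergence between normal distributions:
KL = log(s2/s1) + (s1^2 + (m1-m2)^2)/(2*s2^2) - 1/2.
log(6/2) = 1.098612.
(2^2 + (-3-5)^2)/(2*6^2) = (4 + 64)/72 = 0.944444.
KL = 1.098612 + 0.944444 - 0.5 = 1.5431

1.5431


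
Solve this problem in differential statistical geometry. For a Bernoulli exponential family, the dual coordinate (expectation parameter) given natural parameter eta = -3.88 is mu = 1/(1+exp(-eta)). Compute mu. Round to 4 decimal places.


Dual coordinate (expectation parameter) for Bernoulli:
mu = 1/(1+exp(-eta)).
eta = -3.88.
exp(-eta) = exp(3.88) = 48.424215.
mu = 1/(1+48.424215) = 0.0202

0.0202


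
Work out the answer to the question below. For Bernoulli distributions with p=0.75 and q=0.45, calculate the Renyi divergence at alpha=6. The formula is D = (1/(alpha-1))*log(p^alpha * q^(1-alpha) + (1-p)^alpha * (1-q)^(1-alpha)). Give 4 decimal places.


Renyi divergence of order alpha between Bernoulli distributions:
D = (1/(alpha-1))*log(p^alpha * q^(1-alpha) + (1-p)^alpha * (1-q)^(1-alpha)).
alpha = 6, p = 0.75, q = 0.45.
p^alpha * q^(1-alpha) = 0.75^6 * 0.45^-5 = 9.645062.
(1-p)^alpha * (1-q)^(1-alpha) = 0.25^6 * 0.55^-5 = 0.004851.
sum = 9.645062 + 0.004851 = 9.649913.
D = (1/5)*log(9.649913) = 0.4534

0.4534


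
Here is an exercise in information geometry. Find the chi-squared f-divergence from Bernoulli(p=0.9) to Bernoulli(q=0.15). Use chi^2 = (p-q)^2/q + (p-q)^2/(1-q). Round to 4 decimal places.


Chi-squared divergence between Bernoulli distributions:
chi^2 = (p-q)^2/q + (p-q)^2/(1-q).
p = 0.9, q = 0.15, p-q = 0.75.
(p-q)^2 = 0.5625.
term1 = 0.5625/0.15 = 3.75.
term2 = 0.5625/0.85 = 0.661765.
chi^2 = 3.75 + 0.661765 = 4.4118

4.4118
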